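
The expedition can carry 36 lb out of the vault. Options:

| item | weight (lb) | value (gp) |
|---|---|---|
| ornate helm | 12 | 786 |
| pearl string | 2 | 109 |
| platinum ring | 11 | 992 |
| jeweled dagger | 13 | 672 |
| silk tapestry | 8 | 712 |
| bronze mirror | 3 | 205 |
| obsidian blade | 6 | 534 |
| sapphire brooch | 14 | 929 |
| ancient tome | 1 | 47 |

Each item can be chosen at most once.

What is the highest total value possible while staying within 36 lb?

2838

By value per lb: platinum ring 90.18, silk tapestry 89.00, obsidian blade 89.00, bronze mirror 68.33 lead.
Filling by ratio: pearl string + platinum ring + silk tapestry + bronze mirror + obsidian blade + ancient tome for 2599, with 5 lb left unused.
The 9 lb tied up in pearl string and obsidian blade and ancient tome is better spent on sapphire brooch — total rises to 2838 (36 lb).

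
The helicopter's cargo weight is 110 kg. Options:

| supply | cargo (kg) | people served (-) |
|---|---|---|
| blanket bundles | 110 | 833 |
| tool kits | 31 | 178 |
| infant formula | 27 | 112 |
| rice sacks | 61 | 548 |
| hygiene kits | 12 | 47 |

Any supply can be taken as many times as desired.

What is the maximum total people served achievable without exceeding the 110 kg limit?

833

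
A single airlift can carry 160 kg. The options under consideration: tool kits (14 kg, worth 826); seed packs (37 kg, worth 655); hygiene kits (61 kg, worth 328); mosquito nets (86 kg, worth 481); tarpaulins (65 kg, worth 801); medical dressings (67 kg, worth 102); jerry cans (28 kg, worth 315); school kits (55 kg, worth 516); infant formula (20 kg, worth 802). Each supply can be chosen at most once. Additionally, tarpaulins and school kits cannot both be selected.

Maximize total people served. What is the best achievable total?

Filling by ratio: tool kits + seed packs + tarpaulins + infant formula for 3084, with 24 kg left unused.
Dropping tarpaulins frees 65 kg; slotting in jerry cans + school kits (83 kg) lifts the total to 3114 at 154 kg.

3114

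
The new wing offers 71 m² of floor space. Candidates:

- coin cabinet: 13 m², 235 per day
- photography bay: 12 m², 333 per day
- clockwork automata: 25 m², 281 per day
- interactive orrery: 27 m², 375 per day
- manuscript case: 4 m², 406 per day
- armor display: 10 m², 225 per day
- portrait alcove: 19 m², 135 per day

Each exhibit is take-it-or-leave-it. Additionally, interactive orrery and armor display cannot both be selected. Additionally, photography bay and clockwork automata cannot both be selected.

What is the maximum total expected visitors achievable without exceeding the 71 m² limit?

1349

Density check — manuscript case 101.50, photography bay 27.75, armor display 22.50, coin cabinet 18.08 are the best per m².
Taking coin cabinet + photography bay + interactive orrery + manuscript case: 56 m² used, 1349 in expected visitors.
Next best is coin cabinet + photography bay + manuscript case + armor display + portrait alcove at 1334 (58 m²) — short by 15.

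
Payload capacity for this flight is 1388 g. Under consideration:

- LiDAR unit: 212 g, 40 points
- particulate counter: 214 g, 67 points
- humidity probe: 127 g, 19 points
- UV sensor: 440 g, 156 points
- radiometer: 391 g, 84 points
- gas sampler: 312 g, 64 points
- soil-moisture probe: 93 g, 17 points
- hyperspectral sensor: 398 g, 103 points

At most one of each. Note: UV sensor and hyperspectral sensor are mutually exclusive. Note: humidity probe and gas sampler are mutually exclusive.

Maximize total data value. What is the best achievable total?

371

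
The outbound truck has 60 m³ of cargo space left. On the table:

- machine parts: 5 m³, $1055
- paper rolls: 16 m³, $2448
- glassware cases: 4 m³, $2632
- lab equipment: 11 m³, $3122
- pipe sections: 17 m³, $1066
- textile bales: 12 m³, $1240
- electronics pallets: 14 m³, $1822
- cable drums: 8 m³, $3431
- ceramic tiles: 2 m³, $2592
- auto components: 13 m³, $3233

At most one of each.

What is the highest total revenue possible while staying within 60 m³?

18513

Best packing: machine parts + paper rolls + glassware cases + lab equipment + cable drums + ceramic tiles + auto components — 59 m³, 18513 total.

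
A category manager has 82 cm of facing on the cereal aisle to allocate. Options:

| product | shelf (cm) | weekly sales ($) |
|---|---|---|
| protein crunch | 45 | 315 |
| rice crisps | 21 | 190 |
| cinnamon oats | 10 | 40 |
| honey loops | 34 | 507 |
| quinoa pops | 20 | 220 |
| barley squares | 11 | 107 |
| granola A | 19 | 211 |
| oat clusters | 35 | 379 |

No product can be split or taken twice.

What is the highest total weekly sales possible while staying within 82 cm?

993

Taking the top-ratio products first gives honey loops + quinoa pops + granola A for 938 (73 cm).
Dropping quinoa pops and granola A frees 39 cm; slotting in barley squares + oat clusters (46 cm) lifts the total to 993 at 80 cm.
No other feasible combination exceeds 993.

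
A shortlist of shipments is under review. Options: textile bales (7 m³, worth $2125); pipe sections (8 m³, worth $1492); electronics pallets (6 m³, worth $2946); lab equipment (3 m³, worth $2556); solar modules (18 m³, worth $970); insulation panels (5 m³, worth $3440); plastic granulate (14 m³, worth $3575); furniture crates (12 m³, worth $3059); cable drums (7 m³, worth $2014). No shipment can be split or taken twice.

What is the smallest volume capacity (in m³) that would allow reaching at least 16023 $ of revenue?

40

Need the lightest bundle worth ≥ 16023.
Taking textile bales + electronics pallets + lab equipment + insulation panels + furniture crates + cable drums gives 16140 (≥ 16023) for 40 m³.
No combination under 40 m³ hits 16023.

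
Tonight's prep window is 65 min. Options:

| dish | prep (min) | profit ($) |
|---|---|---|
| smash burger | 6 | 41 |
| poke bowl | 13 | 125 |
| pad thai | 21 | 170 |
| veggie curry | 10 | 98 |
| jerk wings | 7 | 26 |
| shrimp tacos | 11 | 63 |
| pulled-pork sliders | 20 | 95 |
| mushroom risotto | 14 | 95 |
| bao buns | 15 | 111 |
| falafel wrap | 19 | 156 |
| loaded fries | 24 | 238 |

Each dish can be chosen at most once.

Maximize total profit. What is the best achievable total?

574

Greedy by ratio would take poke bowl + veggie curry + bao buns + loaded fries: 62 min used, total 572.
The 25 min tied up in veggie curry and bao buns is better spent on smash burger + pad thai — total rises to 574 (64 min).
Nothing else within 65 min beats 574.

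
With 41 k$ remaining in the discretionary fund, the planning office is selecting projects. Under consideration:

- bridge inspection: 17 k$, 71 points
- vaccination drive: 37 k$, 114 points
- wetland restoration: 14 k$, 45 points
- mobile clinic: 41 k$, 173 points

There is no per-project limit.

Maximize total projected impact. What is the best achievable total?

By projected impact per k$: mobile clinic 4.22, bridge inspection 4.18, wetland restoration 3.21, vaccination drive 3.08 lead.
The ratio ordering already packs tightly: mobile clinic, 41 k$, 173.

173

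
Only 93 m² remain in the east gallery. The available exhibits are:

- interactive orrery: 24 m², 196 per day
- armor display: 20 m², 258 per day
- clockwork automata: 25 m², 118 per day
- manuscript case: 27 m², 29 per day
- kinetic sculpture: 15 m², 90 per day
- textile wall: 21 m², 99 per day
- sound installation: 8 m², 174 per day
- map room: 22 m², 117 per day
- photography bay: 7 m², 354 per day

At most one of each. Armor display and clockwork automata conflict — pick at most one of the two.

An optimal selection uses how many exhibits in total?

5

The maximum expected visitors within 93 m² is 1099.
interactive orrery + armor display + sound installation + map room + photography bay hits 1099 at 81 m².
Any selection reaching 1099 contains exactly 5 exhibits.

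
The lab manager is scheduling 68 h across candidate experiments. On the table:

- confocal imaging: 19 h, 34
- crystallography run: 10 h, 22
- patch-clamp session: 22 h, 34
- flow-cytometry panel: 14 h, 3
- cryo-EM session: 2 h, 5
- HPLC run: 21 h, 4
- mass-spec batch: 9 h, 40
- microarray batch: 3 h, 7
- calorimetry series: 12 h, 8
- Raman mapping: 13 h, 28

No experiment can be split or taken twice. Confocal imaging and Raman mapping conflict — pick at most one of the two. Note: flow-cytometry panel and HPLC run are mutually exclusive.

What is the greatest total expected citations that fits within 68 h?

Ranking by ratio (expected citations/h): mass-spec batch 4.44, cryo-EM session 2.50, microarray batch 2.33.
Confocal imaging + crystallography run + patch-clamp session + cryo-EM session + mass-spec batch + microarray batch uses 65 of the 68 h and totals 142.
No other feasible combination exceeds 142.

142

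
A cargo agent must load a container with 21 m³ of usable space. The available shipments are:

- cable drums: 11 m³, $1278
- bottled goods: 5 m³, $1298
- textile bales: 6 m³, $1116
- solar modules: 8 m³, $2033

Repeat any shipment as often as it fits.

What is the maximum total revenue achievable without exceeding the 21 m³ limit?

5364

Ranking by ratio (revenue/m³): bottled goods 259.60, solar modules 254.12, textile bales 186.00, cable drums 116.18.
Filling by ratio: 4×bottled goods for 5192, with 1 m³ left unused.
Dropping 3×bottled goods frees 15 m³; slotting in 2×solar modules (16 m³) lifts the total to 5364 at 21 m³.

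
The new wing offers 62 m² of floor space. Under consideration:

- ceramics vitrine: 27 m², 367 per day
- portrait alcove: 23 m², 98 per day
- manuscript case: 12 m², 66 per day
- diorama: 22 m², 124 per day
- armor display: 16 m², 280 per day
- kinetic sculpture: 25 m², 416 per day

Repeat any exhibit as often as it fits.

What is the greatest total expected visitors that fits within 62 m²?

976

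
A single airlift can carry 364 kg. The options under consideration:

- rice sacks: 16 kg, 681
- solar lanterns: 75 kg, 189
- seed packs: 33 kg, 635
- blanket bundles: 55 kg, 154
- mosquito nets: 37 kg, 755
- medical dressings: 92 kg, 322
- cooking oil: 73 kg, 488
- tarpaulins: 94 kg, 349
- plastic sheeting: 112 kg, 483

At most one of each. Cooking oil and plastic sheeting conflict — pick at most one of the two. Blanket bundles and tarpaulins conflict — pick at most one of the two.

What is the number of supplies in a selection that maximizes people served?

6

Best achievable people served is 3230.
For example rice sacks + seed packs + mosquito nets + medical dressings + cooking oil + tarpaulins achieves it, using 345 kg.
Every optimal selection uses 6 supplies.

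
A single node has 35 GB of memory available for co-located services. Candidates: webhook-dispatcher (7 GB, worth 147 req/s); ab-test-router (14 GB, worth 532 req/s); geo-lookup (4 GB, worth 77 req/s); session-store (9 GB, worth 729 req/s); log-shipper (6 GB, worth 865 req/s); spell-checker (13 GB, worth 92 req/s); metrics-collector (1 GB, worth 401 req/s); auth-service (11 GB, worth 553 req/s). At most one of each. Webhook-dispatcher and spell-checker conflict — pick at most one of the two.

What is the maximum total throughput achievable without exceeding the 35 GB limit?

2695

Webhook-dispatcher + session-store + log-shipper + metrics-collector + auth-service uses 34 of the 35 GB and totals 2695.
Nothing else feasible within 35 GB beats 2695.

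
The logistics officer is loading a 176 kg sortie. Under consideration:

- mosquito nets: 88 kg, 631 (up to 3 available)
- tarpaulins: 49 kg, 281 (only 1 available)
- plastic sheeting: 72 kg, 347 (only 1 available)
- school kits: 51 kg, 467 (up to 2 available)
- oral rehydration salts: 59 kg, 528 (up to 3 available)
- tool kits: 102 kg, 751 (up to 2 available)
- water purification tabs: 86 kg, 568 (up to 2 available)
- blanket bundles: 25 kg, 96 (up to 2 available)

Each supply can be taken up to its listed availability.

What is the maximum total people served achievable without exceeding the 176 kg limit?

1523

Density check — school kits 9.16, oral rehydration salts 8.95, tool kits 7.36 are the best per kg.
Filling by ratio: 2×school kits + oral rehydration salts for 1462, with 15 kg left unused.
The 51 kg tied up in school kits is better spent on oral rehydration salts — total rises to 1523 (169 kg).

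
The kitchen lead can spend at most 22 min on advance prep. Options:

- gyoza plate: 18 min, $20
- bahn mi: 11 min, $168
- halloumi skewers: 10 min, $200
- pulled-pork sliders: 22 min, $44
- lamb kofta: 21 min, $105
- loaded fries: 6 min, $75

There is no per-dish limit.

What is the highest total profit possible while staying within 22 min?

Taking 2×halloumi skewers: 20 min used, 400 in profit.
That's the maximum — no swap from here does better than 400.

400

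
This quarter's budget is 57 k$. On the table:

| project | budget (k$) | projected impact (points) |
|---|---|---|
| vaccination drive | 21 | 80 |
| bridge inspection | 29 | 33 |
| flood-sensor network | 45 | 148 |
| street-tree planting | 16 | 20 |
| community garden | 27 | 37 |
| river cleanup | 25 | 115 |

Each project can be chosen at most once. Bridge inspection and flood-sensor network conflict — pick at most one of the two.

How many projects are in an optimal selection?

2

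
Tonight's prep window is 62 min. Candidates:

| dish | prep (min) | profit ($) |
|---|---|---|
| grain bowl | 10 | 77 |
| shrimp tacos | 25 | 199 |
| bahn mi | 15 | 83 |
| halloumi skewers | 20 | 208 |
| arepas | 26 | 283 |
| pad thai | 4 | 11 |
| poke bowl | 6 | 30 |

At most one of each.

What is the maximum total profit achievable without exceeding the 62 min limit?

598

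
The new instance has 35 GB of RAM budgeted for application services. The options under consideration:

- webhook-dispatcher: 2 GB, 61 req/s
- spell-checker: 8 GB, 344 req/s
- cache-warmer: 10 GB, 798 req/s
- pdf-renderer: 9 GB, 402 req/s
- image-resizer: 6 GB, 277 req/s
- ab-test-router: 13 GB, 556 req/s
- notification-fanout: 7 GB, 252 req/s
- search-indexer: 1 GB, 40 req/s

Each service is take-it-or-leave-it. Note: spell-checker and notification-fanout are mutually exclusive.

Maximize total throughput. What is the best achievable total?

1882

Greedy by ratio would take spell-checker + cache-warmer + pdf-renderer + image-resizer + search-indexer: 34 GB used, total 1861.
The 1 GB tied up in search-indexer is better spent on webhook-dispatcher — total rises to 1882 (35 GB).
Runner-up spell-checker + cache-warmer + pdf-renderer + image-resizer + search-indexer tops out at 1861.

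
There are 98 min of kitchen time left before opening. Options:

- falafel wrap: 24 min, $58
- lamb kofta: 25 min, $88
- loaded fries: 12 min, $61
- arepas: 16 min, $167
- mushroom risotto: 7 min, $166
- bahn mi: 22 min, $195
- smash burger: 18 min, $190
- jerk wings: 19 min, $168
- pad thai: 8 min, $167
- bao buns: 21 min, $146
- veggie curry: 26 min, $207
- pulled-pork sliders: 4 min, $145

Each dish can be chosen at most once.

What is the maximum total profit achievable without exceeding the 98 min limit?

Taking the top-ratio dishes first gives arepas + mushroom risotto + bahn mi + smash burger + jerk wings + pad thai + pulled-pork sliders for 1198 (94 min).
Dropping bahn mi frees 22 min; slotting in veggie curry (26 min) lifts the total to 1210 at 98 min.
No other feasible combination exceeds 1210.

1210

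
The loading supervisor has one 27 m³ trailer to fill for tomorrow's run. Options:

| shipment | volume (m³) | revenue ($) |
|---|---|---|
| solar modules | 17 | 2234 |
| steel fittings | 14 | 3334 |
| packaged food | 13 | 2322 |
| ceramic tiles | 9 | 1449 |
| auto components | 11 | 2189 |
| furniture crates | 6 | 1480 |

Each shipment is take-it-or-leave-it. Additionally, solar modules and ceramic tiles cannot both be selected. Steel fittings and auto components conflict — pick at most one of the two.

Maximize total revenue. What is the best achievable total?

Density check — furniture crates 246.67, steel fittings 238.14, auto components 199.00 are the best per m³.
Filling by ratio: steel fittings + furniture crates for 4814, with 7 m³ left unused.
Replace furniture crates with packaged food: the trade gains 842 net, giving 5656 at 27 m³.
That's the maximum — no feasible swap from here does better than 5656.

5656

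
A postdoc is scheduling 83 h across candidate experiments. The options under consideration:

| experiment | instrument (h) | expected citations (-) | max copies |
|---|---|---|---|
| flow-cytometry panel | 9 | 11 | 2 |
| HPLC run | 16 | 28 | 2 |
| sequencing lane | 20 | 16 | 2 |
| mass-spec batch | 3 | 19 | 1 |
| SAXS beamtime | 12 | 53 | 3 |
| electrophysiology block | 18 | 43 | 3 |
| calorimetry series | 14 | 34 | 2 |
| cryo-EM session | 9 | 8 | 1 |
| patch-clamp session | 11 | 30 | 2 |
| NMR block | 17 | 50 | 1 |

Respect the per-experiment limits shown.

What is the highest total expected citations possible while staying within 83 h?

292

A density-first pass picks mass-spec batch + 3×SAXS beamtime + 2×patch-clamp session + NMR block — 288 at 78 h.
Dropping patch-clamp session frees 11 h; slotting in calorimetry series (14 h) lifts the total to 292 at 81 h.
No other feasible combination exceeds 292.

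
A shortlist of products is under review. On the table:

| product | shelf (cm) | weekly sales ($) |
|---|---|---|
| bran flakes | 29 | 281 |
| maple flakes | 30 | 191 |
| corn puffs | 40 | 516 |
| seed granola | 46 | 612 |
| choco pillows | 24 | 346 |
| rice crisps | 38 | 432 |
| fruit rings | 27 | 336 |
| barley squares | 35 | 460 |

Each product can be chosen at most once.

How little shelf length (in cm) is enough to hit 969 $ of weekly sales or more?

75

Look for the lowest-shelf combination reaching 969.
corn puffs + barley squares reaches 976 using 75 cm.
Below 75 cm the best achievable stays under 969.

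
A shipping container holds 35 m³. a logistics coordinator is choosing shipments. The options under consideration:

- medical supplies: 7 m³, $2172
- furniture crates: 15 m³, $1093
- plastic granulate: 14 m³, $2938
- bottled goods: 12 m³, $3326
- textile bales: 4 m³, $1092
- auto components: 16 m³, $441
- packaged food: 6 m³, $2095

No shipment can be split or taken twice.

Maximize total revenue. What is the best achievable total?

8685

Density check — packaged food 349.17, medical supplies 310.29, bottled goods 277.17, textile bales 273.00 are the best per m³.
Medical supplies + bottled goods + textile bales + packaged food uses 29 of the 35 m³ and totals 8685.
Runner-up medical supplies + plastic granulate + bottled goods tops out at 8436.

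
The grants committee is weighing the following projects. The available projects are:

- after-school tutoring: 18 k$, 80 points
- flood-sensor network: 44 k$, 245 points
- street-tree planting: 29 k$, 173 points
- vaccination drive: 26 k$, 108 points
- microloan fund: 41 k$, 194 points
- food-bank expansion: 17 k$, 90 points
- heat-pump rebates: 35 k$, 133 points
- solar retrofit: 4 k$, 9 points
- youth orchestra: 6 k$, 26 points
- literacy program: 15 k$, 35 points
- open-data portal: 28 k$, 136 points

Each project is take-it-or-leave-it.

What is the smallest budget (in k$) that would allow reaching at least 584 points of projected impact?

Need the lightest bundle worth ≥ 584.
after-school tutoring + flood-sensor network + street-tree planting + food-bank expansion: 588 projected impact at 108 k$.
No combination under 108 k$ hits 584.

108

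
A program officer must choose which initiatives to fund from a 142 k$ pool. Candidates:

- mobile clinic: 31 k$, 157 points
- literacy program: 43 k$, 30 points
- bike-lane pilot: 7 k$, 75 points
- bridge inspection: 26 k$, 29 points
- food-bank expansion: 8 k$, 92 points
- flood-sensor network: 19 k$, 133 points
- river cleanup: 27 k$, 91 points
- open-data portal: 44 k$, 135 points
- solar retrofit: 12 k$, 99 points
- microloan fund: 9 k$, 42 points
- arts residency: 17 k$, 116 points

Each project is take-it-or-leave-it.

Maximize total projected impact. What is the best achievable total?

807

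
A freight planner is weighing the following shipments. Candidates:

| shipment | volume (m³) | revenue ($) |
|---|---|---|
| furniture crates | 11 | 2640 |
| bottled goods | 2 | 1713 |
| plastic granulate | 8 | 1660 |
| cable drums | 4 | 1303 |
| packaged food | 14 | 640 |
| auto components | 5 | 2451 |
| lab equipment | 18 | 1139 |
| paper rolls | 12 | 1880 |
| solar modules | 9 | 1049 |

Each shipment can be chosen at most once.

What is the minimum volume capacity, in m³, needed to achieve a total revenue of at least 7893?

22

Need the lightest bundle worth ≥ 7893.
furniture crates + bottled goods + cable drums + auto components reaches 8107 using 22 m³.
No combination under 22 m³ hits 7893.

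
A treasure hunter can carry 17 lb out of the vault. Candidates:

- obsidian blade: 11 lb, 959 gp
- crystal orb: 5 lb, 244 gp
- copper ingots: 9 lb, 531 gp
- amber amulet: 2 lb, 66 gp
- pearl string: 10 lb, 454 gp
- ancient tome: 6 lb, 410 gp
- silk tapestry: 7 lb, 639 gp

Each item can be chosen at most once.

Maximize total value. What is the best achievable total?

1369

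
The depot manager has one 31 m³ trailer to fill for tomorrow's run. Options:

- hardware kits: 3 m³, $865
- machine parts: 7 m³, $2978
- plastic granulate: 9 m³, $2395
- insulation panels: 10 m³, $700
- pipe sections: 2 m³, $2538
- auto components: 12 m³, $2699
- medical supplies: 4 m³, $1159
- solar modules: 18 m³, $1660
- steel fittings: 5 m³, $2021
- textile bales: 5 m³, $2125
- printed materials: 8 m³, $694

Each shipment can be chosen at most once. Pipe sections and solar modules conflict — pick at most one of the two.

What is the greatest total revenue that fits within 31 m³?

12922

Greedy by ratio would take hardware kits + machine parts + pipe sections + medical supplies + steel fittings + textile bales: 26 m³ used, total 11686.
Dropping medical supplies frees 4 m³; slotting in plastic granulate (9 m³) lifts the total to 12922 at 31 m³.
Every other selection either busts 31 m³ or breaks a pairing rule or fails to beat 12922.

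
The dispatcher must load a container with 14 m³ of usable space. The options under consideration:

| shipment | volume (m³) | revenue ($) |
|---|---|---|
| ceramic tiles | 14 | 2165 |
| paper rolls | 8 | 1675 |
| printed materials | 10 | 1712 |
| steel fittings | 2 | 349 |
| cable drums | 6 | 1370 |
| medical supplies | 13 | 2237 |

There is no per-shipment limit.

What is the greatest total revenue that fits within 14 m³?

3089

Taking steel fittings + 2×cable drums: 14 m³ used, 3089 in revenue.
Nothing else within 14 m³ beats 3089.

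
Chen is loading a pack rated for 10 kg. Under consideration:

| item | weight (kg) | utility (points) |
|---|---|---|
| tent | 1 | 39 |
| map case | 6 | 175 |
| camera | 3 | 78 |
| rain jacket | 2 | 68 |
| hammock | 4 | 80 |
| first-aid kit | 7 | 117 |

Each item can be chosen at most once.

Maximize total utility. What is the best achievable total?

Density check — tent 39.00, rain jacket 34.00, map case 29.17 are the best per kg.
Filling by ratio: tent + map case + rain jacket for 282, with 1 kg left unused.
Dropping rain jacket frees 2 kg; slotting in camera (3 kg) lifts the total to 292 at 10 kg.
The closest alternative, tent + map case + rain jacket, reaches only 282.

292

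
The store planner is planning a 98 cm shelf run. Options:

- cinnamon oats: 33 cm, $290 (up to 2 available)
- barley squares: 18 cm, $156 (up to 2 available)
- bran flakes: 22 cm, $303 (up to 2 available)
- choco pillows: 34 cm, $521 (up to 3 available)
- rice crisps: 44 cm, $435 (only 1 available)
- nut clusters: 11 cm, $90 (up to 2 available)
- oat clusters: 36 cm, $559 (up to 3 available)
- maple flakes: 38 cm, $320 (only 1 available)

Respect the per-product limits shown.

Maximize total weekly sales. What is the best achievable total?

Taking bran flakes + 2×oat clusters: 94 cm used, 1421 in weekly sales.
No other feasible combination exceeds 1421.

1421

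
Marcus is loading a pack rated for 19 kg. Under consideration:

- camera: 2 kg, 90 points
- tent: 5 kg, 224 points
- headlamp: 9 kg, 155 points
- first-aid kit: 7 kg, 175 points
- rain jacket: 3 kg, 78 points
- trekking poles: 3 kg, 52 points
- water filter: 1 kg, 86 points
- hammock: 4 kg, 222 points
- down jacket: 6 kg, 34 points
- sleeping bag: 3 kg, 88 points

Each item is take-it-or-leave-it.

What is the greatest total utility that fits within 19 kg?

797

Ranking by ratio (utility/kg): water filter 86.00, hammock 55.50, camera 45.00, tent 44.80.
Filling by ratio: camera + tent + rain jacket + water filter + hammock + sleeping bag for 788, with 1 kg left unused.
Dropping rain jacket and sleeping bag frees 6 kg; slotting in first-aid kit (7 kg) lifts the total to 797 at 19 kg.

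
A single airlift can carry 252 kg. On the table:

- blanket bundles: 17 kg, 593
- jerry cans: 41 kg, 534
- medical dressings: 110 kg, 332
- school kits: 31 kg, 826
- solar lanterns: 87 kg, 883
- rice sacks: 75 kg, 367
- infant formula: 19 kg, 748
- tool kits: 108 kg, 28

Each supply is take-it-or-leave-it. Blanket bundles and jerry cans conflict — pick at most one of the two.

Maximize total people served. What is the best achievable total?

Density check — infant formula 39.37, blanket bundles 34.88, school kits 26.65, jerry cans 13.02 are the best per kg.
Best packing: blanket bundles + school kits + solar lanterns + rice sacks + infant formula — 229 kg, 3417 total.

3417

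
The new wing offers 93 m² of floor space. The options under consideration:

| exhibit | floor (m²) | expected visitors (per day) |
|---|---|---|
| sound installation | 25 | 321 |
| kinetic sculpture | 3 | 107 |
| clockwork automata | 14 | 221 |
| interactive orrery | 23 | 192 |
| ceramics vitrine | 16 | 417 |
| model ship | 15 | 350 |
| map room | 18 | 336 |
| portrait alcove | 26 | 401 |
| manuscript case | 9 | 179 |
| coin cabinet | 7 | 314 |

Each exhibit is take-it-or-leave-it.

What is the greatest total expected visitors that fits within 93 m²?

2024

Filling by ratio: kinetic sculpture + clockwork automata + ceramics vitrine + model ship + map room + manuscript case + coin cabinet for 1924, with 11 m² left unused.
Replace clockwork automata with sound installation: the trade gains 100 net, giving 2024 at 93 m².
Next best is ceramics vitrine + model ship + map room + portrait alcove + manuscript case + coin cabinet at 1997 (91 m²) — short by 27.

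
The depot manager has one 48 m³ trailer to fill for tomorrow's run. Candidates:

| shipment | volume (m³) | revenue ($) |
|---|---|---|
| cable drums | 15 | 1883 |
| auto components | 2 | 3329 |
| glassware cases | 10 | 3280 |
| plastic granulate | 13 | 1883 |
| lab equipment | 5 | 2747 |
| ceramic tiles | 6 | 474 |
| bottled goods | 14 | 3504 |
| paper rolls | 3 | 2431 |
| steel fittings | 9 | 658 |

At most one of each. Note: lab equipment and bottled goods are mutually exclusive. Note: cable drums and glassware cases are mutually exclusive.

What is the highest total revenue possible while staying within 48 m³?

Density check — auto components 1664.50, paper rolls 810.33, lab equipment 549.40, glassware cases 328.00 are the best per m³.
Auto components + glassware cases + plastic granulate + ceramic tiles + bottled goods + paper rolls uses 48 of the 48 m³ and totals 14901.
The closest alternative, auto components + glassware cases + plastic granulate + lab equipment + ceramic tiles + paper rolls + steel fittings, reaches only 14802.

14901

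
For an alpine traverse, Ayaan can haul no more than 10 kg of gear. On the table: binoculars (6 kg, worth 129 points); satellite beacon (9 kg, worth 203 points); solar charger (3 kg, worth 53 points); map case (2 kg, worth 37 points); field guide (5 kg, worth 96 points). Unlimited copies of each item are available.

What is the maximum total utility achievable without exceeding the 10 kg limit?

Best packing: binoculars + 2×map case — 10 kg, 203 total.
That's the maximum — no swap from here does better than 203.

203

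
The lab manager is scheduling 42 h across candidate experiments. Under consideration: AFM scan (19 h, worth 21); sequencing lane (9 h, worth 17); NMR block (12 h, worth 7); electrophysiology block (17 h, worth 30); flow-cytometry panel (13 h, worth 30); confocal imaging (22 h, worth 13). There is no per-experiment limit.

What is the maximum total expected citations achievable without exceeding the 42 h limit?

The ratio ordering already packs tightly: 3×flow-cytometry panel, 39 h, 90.
Every other selection either busts 42 h or fails to beat 90.

90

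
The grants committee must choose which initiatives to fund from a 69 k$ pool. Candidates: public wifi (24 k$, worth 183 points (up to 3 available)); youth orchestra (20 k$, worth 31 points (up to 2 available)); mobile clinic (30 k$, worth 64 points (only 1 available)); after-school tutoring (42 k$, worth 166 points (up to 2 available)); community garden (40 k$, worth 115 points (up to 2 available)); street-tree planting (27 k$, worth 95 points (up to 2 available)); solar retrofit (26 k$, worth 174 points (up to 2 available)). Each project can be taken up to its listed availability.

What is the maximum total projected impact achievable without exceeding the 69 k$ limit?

The ratio ordering already packs tightly: 2×public wifi + youth orchestra, 68 k$, 397.
Every other selection either busts 69 k$ or exceeds an availability limit or fails to beat 397.

397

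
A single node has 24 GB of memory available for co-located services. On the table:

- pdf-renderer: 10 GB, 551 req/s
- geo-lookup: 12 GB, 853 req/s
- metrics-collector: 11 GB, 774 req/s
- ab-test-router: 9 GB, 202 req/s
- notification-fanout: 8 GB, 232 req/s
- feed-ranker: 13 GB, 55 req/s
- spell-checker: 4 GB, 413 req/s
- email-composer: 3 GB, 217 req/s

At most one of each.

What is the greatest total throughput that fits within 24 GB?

1627

Filling by ratio: geo-lookup + spell-checker + email-composer for 1483, with 5 GB left unused.
The 7 GB tied up in spell-checker and email-composer is better spent on metrics-collector — total rises to 1627 (23 GB).
That's the maximum — no swap from here does better than 1627.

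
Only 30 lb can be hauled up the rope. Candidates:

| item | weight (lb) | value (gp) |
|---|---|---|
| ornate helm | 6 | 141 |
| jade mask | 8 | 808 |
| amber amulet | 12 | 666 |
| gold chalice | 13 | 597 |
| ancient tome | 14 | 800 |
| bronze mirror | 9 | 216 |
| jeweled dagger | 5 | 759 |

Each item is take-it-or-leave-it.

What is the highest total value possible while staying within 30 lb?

Ranking by ratio (value/lb): jeweled dagger 151.80, jade mask 101.00, ancient tome 57.14, amber amulet 55.50.
Jade mask + ancient tome + jeweled dagger uses 27 of the 30 lb and totals 2367.
An exhaustive check of the 128 subsets confirms 2367.

2367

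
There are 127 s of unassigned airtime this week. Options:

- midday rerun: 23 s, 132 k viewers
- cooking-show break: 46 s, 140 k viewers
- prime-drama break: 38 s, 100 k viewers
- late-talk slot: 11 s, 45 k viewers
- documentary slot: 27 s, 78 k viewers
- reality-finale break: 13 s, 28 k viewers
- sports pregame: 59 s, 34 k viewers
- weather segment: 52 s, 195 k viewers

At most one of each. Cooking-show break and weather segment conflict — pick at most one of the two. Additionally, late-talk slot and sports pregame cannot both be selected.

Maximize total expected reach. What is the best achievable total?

478

Density check — midday rerun 5.74, late-talk slot 4.09, weather segment 3.75, cooking-show break 3.04 are the best per s.
Midday rerun + late-talk slot + documentary slot + reality-finale break + weather segment uses 126 of the 127 s and totals 478.
Next best is midday rerun + prime-drama break + late-talk slot + weather segment at 472 (124 s) — short by 6.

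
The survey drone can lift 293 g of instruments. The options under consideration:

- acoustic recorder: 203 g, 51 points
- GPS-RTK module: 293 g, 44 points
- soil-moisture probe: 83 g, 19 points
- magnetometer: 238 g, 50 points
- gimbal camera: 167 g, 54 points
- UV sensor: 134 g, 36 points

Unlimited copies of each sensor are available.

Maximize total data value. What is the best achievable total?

By data value per g: gimbal camera 0.32, UV sensor 0.27, acoustic recorder 0.25, soil-moisture probe 0.23 lead.
Best packing: soil-moisture probe + gimbal camera — 250 g, 73 total.
No other feasible combination exceeds 73.

73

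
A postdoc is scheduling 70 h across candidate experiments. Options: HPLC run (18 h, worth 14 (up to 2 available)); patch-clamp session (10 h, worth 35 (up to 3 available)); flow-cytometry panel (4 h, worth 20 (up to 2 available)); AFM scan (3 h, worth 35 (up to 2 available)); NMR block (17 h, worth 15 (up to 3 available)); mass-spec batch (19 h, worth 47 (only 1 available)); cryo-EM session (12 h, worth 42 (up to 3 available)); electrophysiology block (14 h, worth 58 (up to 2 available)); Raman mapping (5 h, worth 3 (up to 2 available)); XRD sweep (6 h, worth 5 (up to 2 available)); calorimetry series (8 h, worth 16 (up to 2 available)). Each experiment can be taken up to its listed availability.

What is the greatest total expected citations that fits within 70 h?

Ranking by ratio (expected citations/h): AFM scan 11.67, flow-cytometry panel 5.00, electrophysiology block 4.14, patch-clamp session 3.50.
A density-first pass picks 2×patch-clamp session + 2×flow-cytometry panel + 2×AFM scan + 2×electrophysiology block + calorimetry series — 312 at 70 h.
Replace flow-cytometry panel and calorimetry series with cryo-EM session: the trade gains 6 net, giving 318 at 70 h.
That's the maximum — no swap from here does better than 318.

318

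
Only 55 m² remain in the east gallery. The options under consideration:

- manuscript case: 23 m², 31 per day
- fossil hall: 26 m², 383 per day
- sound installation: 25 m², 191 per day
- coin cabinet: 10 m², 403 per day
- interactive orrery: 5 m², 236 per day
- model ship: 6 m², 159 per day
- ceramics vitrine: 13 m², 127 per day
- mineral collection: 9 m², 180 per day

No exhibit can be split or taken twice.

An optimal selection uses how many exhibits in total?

Optimal total is 1202.
For example fossil hall + coin cabinet + interactive orrery + mineral collection achieves it, using 50 m².
Every optimal selection uses 4 exhibits.

4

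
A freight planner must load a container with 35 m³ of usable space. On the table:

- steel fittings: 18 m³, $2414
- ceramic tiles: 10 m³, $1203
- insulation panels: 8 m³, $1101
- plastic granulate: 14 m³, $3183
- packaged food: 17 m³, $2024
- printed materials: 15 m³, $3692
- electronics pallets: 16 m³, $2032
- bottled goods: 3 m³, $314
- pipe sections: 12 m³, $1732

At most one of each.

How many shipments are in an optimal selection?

Optimal total is 7189.
For example plastic granulate + printed materials + bottled goods achieves it, using 32 m³.
Any selection reaching 7189 contains exactly 3 shipments.

3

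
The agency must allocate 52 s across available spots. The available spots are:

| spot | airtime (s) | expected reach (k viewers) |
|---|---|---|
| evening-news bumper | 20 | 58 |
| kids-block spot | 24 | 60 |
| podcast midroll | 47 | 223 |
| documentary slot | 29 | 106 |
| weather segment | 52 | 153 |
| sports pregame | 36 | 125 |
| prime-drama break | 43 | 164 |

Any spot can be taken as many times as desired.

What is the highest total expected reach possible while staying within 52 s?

By expected reach per s: podcast midroll 4.74, prime-drama break 3.81, documentary slot 3.66 lead.
The ratio ordering already packs tightly: podcast midroll, 47 s, 223.

223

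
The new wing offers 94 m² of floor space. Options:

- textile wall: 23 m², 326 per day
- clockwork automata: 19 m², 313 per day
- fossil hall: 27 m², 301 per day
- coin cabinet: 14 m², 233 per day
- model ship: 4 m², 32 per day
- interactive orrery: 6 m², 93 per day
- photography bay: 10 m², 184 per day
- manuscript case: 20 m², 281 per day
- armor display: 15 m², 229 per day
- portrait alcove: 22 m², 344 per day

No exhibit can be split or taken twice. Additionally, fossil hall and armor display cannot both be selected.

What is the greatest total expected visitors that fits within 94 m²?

A density-first pass picks clockwork automata + coin cabinet + model ship + interactive orrery + photography bay + armor display + portrait alcove — 1428 at 90 m².
Replace model ship and armor display with textile wall: the trade gains 65 net, giving 1493 at 94 m².

1493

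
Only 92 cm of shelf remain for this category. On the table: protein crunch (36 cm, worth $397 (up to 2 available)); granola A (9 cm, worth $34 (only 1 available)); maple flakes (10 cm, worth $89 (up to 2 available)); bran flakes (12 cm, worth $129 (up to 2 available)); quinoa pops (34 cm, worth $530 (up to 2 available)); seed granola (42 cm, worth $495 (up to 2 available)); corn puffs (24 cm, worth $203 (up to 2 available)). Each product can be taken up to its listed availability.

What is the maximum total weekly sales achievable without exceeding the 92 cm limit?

Ranking by ratio (weekly sales/cm): quinoa pops 15.59, seed granola 11.79, protein crunch 11.03.
2×bran flakes + 2×quinoa pops uses 92 of the 92 cm and totals 1318.

1318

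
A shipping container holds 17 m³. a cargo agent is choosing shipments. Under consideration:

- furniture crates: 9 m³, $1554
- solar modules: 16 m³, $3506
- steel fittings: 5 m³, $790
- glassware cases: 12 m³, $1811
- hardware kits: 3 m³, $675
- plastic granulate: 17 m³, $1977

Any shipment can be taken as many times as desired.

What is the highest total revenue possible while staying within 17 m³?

Taking the top-ratio shipments first gives 5×hardware kits for 3375 (15 m³).
Replace 5×hardware kits with solar modules: the trade gains 131 net, giving 3506 at 16 m³.

3506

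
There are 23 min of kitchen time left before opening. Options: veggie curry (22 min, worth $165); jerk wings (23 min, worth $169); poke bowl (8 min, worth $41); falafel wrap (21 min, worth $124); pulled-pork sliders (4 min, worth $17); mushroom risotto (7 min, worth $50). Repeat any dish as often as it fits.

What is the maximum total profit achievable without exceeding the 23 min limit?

169

Density check — veggie curry 7.50, jerk wings 7.35, mushroom risotto 7.14, falafel wrap 5.90 are the best per min.
A density-first pass picks veggie curry — 165 at 22 min.
The 22 min tied up in veggie curry is better spent on jerk wings — total rises to 169 (23 min).
No other feasible combination exceeds 169.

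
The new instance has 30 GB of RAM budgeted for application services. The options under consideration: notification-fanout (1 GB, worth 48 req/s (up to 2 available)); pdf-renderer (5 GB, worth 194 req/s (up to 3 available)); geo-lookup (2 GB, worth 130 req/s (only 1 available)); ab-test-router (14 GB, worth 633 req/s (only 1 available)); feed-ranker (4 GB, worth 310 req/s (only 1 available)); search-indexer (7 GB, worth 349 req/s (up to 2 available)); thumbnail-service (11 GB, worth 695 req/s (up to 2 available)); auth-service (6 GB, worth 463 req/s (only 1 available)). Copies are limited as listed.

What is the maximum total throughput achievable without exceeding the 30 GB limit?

1983

Greedy by ratio would take geo-lookup + feed-ranker + search-indexer + thumbnail-service + auth-service: 30 GB used, total 1947.
Dropping feed-ranker and search-indexer frees 11 GB; slotting in thumbnail-service (11 GB) lifts the total to 1983 at 30 GB.
That's the maximum — no swap from here does better than 1983.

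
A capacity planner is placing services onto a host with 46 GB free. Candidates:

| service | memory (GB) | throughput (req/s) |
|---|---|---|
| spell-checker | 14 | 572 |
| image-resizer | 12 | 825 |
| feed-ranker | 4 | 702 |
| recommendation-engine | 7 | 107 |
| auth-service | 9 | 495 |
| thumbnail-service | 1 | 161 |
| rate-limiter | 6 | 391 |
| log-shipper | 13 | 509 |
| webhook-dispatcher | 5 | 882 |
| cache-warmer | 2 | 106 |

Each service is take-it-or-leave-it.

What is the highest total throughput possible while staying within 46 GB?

3680

Greedy by ratio would take image-resizer + feed-ranker + recommendation-engine + auth-service + thumbnail-service + rate-limiter + webhook-dispatcher + cache-warmer: 46 GB used, total 3669.
The 13 GB tied up in recommendation-engine and rate-limiter is better spent on log-shipper — total rises to 3680 (46 GB).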